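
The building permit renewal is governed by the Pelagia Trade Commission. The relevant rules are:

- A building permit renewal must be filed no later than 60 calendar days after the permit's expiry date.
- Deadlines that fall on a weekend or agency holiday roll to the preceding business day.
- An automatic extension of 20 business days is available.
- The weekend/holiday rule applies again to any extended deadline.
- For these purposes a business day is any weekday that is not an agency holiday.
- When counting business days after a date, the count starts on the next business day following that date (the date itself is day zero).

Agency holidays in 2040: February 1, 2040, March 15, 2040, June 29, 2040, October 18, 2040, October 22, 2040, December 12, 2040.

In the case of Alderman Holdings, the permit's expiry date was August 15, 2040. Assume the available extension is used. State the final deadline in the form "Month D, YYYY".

November 13, 2040

60 calendar days after August 15, 2040 is October 14, 2040.
October 14, 2040 falls on a Sunday. Rolling to the preceding business day gives October 12, 2040, a Friday.
Counting 20 further business days from October 12, 2040 reaches November 13, 2040.
November 13, 2040 falls on a Tuesday, which is a business day, so no adjustment is needed.
The final due date is November 13, 2040.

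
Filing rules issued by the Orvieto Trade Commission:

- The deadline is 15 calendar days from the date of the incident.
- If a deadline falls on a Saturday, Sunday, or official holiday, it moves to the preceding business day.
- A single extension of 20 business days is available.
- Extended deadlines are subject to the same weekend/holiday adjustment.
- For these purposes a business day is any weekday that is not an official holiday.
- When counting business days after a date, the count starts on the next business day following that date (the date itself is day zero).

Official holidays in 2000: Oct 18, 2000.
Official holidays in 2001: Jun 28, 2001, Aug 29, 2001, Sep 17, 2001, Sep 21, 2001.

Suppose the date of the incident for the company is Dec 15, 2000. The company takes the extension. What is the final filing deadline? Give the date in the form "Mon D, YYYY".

From Dec 15, 2000, 15 calendar days later is Dec 30, 2000.
Because Dec 30, 2000 is a Saturday, the deadline becomes Dec 29, 2000 (Friday).
Counting 20 further business days from Dec 29, 2000 reaches Jan 26, 2001.
Since Jan 26, 2001 is a Friday and not a holiday, the date is unchanged.
So the filing is due Jan 26, 2001.

Jan 26, 2001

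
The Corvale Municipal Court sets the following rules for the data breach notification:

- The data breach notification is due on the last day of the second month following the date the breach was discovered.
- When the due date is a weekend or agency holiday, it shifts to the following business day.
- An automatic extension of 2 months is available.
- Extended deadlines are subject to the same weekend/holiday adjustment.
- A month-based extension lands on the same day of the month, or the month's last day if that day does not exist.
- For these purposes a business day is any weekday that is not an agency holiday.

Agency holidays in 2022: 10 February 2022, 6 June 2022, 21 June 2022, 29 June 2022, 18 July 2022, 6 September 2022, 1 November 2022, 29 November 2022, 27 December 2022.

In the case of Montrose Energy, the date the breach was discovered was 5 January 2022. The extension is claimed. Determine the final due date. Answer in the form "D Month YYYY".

The second month after 5 January 2022 is March 2022, whose last day is 31 March 2022.
31 March 2022 falls on a Thursday, which is a business day, so no adjustment is needed.
Add 2 months to 31 March 2022: 31 May 2022.
Since 31 May 2022 is a Tuesday and not a holiday, the date is unchanged.
So the filing is due 31 May 2022.

31 May 2022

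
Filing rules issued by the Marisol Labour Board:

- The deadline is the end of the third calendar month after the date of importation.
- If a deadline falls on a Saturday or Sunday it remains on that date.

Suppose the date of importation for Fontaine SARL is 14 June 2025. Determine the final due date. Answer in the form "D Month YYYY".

3 months after 14 June 2025 is September 2025; that month ends on 30 September 2025.
30 September 2025 falls on a Tuesday. The rules make no weekend/holiday allowance, so it remains 30 September 2025.
Final deadline: 30 September 2025.

30 September 2025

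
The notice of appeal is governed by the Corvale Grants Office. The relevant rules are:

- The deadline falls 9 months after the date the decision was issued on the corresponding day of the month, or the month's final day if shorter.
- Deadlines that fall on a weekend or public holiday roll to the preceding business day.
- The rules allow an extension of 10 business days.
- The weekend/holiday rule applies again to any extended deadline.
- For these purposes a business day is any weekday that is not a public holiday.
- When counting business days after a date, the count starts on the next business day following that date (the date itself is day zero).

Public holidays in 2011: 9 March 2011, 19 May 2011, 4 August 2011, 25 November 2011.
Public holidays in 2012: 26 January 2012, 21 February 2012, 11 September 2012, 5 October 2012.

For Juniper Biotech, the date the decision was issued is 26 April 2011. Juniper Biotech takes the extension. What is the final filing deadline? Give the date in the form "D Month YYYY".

9 February 2012

9 months after 26 April 2011, on the same day of the month, is 26 January 2012.
26 January 2012 is a listed holiday; the preceding business day is 25 January 2012 (Wednesday).
Counting 10 further business days from 25 January 2012 reaches 9 February 2012.
Since 9 February 2012 is a Thursday and not a holiday, the date is unchanged.
Deadline: 9 February 2012.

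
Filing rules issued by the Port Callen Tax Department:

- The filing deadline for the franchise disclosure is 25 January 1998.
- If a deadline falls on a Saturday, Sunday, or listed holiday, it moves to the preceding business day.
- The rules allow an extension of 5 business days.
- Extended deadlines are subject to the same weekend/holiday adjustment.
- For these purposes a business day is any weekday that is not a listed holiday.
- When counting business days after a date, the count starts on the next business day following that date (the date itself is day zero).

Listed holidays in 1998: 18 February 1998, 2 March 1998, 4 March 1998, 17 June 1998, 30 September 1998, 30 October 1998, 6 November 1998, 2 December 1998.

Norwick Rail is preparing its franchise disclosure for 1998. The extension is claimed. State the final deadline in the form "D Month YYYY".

30 January 1998

The statutory due date is 25 January 1998.
25 January 1998 falls on a Sunday. Rolling to the preceding business day gives 23 January 1998, a Friday.
Counting 5 further business days from 23 January 1998 reaches 30 January 1998.
30 January 1998 is a Friday and not a listed holiday, so it stands.
Final deadline: 30 January 1998.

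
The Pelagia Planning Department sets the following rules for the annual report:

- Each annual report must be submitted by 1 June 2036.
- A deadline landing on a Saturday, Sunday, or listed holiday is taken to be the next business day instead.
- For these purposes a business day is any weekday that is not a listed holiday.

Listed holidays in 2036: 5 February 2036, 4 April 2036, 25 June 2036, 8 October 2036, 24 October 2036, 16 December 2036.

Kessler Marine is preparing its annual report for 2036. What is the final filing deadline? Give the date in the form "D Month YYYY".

The statutory due date is 1 June 2036.
1 June 2036 is a Sunday, so it moves to the next business day, 2 June 2036 (Monday).
Final deadline: 2 June 2036.

2 June 2036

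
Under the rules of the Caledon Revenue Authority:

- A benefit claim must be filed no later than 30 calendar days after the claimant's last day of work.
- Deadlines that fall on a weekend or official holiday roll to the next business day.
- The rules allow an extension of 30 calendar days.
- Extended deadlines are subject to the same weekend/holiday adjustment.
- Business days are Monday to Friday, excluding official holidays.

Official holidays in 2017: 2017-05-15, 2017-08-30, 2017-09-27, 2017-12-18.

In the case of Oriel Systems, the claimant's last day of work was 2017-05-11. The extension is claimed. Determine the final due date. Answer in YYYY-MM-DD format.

2017-07-12

From 2017-05-11, 30 calendar days later is 2017-06-10.
2017-06-10 is a Saturday; the next business day is 2017-06-12 (Monday).
The 30-calendar-day extension moves the deadline from 2017-06-12 to 2017-07-12.
2017-07-12 (Wednesday) is already a business day.
Final deadline: 2017-07-12.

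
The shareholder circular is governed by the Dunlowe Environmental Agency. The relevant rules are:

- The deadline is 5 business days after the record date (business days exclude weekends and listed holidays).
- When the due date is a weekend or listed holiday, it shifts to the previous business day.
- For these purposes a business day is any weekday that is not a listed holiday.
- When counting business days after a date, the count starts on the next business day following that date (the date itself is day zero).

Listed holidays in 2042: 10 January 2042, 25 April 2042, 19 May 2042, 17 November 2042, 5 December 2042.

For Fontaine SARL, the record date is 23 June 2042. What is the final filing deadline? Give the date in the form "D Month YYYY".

30 June 2042

Starting the day after 23 June 2042 and counting 5 business days lands on 30 June 2042.
30 June 2042 (Monday) is already a business day.
So the filing is due 30 June 2042.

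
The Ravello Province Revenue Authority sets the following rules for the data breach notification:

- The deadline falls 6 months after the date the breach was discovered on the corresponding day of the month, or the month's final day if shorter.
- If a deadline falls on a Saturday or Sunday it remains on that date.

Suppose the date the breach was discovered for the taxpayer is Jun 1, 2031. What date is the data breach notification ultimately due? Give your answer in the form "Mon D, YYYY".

Dec 1, 2031

6 months after Jun 1, 2031, on the same day of the month, is Dec 1, 2031.
No adjustment is made for weekends or holidays, so Dec 1, 2031 stands.
Final deadline: Dec 1, 2031.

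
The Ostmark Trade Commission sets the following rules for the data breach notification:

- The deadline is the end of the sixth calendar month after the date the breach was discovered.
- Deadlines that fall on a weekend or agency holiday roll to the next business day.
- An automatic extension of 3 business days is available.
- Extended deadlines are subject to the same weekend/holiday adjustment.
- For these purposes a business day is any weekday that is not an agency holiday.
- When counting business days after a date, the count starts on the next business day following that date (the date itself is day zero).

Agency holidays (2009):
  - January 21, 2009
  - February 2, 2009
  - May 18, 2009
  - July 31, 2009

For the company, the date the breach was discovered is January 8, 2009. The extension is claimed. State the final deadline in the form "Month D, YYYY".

The sixth month after January 8, 2009 is July 2009, whose last day is July 31, 2009.
July 31, 2009 falls on a listed holiday. Rolling to the next business day gives August 3, 2009, a Monday.
Counting 3 further business days from August 3, 2009 reaches August 6, 2009.
August 6, 2009 is a Thursday and not a listed holiday, so it stands.
So the filing is due August 6, 2009.

August 6, 2009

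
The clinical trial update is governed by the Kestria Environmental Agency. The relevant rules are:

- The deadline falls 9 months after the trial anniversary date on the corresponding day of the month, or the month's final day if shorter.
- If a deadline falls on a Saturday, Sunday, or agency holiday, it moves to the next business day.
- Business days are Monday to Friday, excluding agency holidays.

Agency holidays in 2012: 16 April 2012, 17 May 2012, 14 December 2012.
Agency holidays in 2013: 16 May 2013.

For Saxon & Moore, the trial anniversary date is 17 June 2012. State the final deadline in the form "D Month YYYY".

18 March 2013

9 months from 17 June 2012 is 17 March 2013.
17 March 2013 falls on a Sunday. Rolling to the next business day gives 18 March 2013, a Monday.
The final due date is 18 March 2013.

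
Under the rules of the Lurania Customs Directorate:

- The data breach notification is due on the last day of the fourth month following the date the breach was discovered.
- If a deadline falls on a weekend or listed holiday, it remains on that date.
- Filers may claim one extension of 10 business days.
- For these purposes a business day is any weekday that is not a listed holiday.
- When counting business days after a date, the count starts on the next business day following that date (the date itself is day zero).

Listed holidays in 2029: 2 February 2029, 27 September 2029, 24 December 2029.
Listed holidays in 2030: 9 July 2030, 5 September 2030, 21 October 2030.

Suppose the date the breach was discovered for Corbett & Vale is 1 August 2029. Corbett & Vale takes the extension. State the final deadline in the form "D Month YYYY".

4 months after 1 August 2029 falls in December 2029; the last day of that month is 31 December 2029.
31 December 2029 falls on a Monday. The rules make no weekend/holiday allowance, so it remains 31 December 2029.
Applying the 10-business-day extension: 10 business days after 31 December 2029 is 14 January 2030.
14 January 2030 is a Monday; no weekend or holiday adjustment applies.
Final deadline: 14 January 2030.

14 January 2030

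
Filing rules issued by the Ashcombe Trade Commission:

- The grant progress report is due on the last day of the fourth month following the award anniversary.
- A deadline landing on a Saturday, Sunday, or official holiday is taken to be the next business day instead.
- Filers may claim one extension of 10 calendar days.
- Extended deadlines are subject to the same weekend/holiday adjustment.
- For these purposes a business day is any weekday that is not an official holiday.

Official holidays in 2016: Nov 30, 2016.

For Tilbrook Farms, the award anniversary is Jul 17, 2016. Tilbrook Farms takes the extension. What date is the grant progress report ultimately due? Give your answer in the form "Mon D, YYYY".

Dec 12, 2016

4 months after Jul 17, 2016 is November 2016; that month ends on Nov 30, 2016.
Nov 30, 2016 is a listed holiday; the next business day is Dec 1, 2016 (Thursday).
With the 10-day extension, Dec 1, 2016 becomes Dec 11, 2016.
Because Dec 11, 2016 is a Sunday, the deadline becomes Dec 12, 2016 (Monday).
Final deadline: Dec 12, 2016.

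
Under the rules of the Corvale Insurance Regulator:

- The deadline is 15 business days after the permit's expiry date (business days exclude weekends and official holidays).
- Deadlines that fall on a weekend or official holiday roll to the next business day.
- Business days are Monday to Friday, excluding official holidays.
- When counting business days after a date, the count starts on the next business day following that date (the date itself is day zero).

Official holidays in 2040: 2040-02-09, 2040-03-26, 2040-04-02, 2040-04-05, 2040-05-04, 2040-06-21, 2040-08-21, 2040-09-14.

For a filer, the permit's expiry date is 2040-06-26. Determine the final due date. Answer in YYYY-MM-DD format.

15 business days after 2040-06-26, excluding weekends and holidays, is 2040-07-17.
Since 2040-07-17 is a Tuesday and not a holiday, the date is unchanged.
Final deadline: 2040-07-17.

2040-07-17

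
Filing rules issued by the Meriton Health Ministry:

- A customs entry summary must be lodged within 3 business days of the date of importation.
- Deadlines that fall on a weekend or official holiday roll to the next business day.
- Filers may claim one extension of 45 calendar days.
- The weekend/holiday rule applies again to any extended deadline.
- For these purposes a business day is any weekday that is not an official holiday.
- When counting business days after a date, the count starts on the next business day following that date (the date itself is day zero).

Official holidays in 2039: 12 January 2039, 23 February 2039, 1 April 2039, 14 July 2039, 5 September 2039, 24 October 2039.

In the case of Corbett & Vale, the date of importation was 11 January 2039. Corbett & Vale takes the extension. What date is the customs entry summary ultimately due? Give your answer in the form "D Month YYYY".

3 March 2039

Starting the day after 11 January 2039 and counting 3 business days lands on 17 January 2039.
Since 17 January 2039 is a Monday and not a holiday, the date is unchanged.
The 45-calendar-day extension moves the deadline from 17 January 2039 to 3 March 2039.
3 March 2039 falls on a Thursday, which is a business day, so no adjustment is needed.
So the filing is due 3 March 2039.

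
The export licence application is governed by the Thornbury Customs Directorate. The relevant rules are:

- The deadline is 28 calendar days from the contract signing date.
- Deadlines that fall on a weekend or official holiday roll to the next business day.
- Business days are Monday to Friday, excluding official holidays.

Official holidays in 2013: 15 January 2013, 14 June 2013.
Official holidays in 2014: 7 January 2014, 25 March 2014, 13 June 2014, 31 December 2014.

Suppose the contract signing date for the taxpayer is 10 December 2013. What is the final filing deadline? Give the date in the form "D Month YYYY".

8 January 2014

Trigger date 10 December 2013 + 28 calendar days = 7 January 2014.
7 January 2014 is a listed holiday; the next business day is 8 January 2014 (Wednesday).
Final deadline: 8 January 2014.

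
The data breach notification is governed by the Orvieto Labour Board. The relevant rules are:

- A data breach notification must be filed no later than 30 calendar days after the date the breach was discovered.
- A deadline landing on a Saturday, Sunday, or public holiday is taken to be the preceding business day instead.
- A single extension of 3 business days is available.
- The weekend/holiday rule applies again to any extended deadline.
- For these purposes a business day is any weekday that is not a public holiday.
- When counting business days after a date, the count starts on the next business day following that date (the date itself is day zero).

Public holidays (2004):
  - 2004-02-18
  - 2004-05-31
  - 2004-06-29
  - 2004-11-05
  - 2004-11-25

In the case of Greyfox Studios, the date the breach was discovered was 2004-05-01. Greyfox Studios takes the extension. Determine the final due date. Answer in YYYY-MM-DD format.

2004-06-03

From 2004-05-01, 30 calendar days later is 2004-05-31.
Because 2004-05-31 is a listed holiday, the deadline becomes 2004-05-28 (Friday).
Counting 3 further business days from 2004-05-28 reaches 2004-06-03.
2004-06-03 (Thursday) is already a business day.
Final deadline: 2004-06-03.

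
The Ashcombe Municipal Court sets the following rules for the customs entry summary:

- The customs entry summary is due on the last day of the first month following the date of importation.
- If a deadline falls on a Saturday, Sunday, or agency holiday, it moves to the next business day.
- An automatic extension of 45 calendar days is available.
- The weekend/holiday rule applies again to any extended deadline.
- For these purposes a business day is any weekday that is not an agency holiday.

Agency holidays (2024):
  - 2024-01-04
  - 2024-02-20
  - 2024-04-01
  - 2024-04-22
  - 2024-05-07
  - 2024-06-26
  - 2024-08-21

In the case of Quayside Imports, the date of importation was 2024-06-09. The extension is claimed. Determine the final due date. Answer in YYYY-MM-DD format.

1 month after 2024-06-09 is July 2024; that month ends on 2024-07-31.
2024-07-31 (Wednesday) is already a business day.
Applying the 45-calendar-day extension: 2024-07-31 + 45 days = 2024-09-14.
Because 2024-09-14 is a Saturday, the deadline becomes 2024-09-16 (Monday).
The final due date is 2024-09-16.

2024-09-16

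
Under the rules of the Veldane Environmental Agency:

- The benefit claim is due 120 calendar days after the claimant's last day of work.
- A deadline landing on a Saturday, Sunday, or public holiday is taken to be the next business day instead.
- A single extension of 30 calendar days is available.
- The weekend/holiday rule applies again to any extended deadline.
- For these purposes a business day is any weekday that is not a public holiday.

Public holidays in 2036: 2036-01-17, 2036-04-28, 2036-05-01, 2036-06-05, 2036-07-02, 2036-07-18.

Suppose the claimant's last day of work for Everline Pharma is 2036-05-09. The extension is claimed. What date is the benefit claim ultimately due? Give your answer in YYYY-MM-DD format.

120 calendar days after 2036-05-09 is 2036-09-06.
2036-09-06 is a Saturday, so it moves to the next business day, 2036-09-08 (Monday).
Applying the 30-calendar-day extension: 2036-09-08 + 30 days = 2036-10-08.
2036-10-08 (Wednesday) is already a business day.
Deadline: 2036-10-08.

2036-10-08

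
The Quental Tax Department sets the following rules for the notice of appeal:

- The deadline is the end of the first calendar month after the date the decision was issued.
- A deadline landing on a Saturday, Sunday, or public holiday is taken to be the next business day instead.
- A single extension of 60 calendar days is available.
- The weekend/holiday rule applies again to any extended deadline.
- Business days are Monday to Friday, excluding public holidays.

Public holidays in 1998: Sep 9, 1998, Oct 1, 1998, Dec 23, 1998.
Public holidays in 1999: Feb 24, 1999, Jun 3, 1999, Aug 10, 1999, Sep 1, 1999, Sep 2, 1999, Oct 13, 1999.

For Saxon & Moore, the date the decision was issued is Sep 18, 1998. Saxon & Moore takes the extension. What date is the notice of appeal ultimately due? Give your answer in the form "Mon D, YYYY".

Jan 1, 1999

1 month after Sep 18, 1998 falls in October 1998; the last day of that month is Oct 31, 1998.
Oct 31, 1998 is a Saturday; the next business day is Nov 2, 1998 (Monday).
With the 60-day extension, Nov 2, 1998 becomes Jan 1, 1999.
Since Jan 1, 1999 is a Friday and not a holiday, the date is unchanged.
The final due date is Jan 1, 1999.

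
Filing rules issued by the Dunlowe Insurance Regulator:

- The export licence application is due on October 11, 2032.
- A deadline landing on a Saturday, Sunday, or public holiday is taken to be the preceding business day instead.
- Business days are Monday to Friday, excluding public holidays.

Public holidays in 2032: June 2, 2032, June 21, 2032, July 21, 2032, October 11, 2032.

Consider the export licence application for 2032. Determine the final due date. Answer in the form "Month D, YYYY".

The statutory due date is October 11, 2032.
October 11, 2032 falls on a listed holiday. Rolling to the preceding business day gives October 8, 2032, a Friday.
Deadline: October 8, 2032.

October 8, 2032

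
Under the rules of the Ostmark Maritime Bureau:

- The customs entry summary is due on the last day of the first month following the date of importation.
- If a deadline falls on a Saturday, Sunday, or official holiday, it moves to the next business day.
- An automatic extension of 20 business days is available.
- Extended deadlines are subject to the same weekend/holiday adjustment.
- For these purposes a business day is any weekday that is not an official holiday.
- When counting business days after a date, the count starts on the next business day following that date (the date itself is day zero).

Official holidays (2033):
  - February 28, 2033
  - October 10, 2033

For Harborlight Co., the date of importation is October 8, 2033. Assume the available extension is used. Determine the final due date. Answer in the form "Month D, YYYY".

December 28, 2033

1 month after October 8, 2033 falls in November 2033; the last day of that month is November 30, 2033.
November 30, 2033 falls on a Wednesday, which is a business day, so no adjustment is needed.
The 20-business-day extension runs from November 30, 2033 to December 28, 2033.
December 28, 2033 falls on a Wednesday, which is a business day, so no adjustment is needed.
Final deadline: December 28, 2033.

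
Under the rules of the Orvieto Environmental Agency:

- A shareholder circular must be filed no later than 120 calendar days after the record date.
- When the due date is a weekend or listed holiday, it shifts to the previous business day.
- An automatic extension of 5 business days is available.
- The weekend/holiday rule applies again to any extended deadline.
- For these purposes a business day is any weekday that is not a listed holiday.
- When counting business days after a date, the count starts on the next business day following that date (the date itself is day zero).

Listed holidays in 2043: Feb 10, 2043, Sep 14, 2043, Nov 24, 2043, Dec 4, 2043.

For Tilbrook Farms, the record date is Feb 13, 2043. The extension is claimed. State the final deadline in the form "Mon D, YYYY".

Jun 19, 2043

Trigger date Feb 13, 2043 + 120 calendar days = Jun 13, 2043.
Jun 13, 2043 is a Saturday, so it moves to the preceding business day, Jun 12, 2043 (Friday).
The 5-business-day extension runs from Jun 12, 2043 to Jun 19, 2043.
Jun 19, 2043 is a Friday and not a listed holiday, so it stands.
So the filing is due Jun 19, 2043.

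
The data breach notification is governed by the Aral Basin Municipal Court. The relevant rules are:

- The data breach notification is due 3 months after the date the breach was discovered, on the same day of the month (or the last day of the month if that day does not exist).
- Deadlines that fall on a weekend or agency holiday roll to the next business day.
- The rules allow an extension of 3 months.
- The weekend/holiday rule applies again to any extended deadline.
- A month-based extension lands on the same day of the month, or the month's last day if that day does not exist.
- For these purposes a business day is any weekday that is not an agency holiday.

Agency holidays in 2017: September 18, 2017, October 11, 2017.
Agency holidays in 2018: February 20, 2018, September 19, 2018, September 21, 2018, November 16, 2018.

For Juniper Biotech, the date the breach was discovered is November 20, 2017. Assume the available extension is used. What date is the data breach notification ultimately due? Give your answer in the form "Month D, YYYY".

May 21, 2018

3 months from November 20, 2017 is February 20, 2018.
February 20, 2018 falls on a listed holiday. Rolling to the next business day gives February 21, 2018, a Wednesday.
Applying the 3 months extension: 3 months after February 21, 2018 is May 21, 2018.
Since May 21, 2018 is a Monday and not a holiday, the date is unchanged.
Final deadline: May 21, 2018.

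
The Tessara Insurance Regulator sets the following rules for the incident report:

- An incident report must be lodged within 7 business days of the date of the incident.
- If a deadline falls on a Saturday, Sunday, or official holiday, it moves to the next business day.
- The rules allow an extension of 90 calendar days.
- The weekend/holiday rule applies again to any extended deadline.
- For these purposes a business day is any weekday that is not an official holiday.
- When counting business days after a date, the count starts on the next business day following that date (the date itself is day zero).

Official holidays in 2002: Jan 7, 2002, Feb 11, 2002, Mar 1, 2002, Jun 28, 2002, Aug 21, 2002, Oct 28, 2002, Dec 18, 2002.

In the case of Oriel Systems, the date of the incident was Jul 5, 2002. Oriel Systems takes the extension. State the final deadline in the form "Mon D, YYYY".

Starting the day after Jul 5, 2002 and counting 7 business days lands on Jul 16, 2002.
Since Jul 16, 2002 is a Tuesday and not a holiday, the date is unchanged.
The 90-calendar-day extension moves the deadline from Jul 16, 2002 to Oct 14, 2002.
Oct 14, 2002 is a Monday and not a listed holiday, so it stands.
Final deadline: Oct 14, 2002.

Oct 14, 2002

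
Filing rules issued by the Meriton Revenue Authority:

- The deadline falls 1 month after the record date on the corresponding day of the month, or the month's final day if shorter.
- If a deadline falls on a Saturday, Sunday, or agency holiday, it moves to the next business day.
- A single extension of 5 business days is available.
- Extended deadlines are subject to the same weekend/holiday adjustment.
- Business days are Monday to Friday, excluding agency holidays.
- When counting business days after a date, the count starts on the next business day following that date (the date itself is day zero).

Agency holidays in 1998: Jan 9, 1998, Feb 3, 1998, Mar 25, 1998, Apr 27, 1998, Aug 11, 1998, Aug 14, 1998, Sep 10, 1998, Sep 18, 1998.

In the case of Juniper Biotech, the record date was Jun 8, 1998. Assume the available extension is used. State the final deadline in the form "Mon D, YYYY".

Moving 1 month forward from Jun 8, 1998 on the corresponding day gives Jul 8, 1998.
Jul 8, 1998 is a Wednesday and not a listed holiday, so it stands.
The 5-business-day extension runs from Jul 8, 1998 to Jul 15, 1998.
Jul 15, 1998 falls on a Wednesday, which is a business day, so no adjustment is needed.
So the filing is due Jul 15, 1998.

Jul 15, 1998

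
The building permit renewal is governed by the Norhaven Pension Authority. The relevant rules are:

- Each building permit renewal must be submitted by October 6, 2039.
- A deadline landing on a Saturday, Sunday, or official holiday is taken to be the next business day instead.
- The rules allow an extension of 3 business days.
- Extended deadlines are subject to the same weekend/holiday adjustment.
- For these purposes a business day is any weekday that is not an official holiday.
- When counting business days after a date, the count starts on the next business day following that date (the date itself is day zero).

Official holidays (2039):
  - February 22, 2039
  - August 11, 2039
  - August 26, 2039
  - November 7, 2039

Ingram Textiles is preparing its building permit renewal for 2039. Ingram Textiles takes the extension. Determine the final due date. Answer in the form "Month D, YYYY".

October 11, 2039

Start from the fixed due date, October 6, 2039.
October 6, 2039 is a Thursday and not a listed holiday, so it stands.
Applying the 3-business-day extension: 3 business days after October 6, 2039 is October 11, 2039.
October 11, 2039 (Tuesday) is already a business day.
So the filing is due October 11, 2039.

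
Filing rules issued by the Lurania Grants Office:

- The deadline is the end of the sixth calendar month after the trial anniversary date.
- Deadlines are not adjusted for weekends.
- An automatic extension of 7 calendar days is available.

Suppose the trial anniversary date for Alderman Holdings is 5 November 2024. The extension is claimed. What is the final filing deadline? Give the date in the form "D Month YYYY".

The sixth month after 5 November 2024 is May 2025, whose last day is 31 May 2025.
31 May 2025 falls on a Saturday. The rules make no weekend/holiday allowance, so it remains 31 May 2025.
Applying the 7-calendar-day extension: 31 May 2025 + 7 days = 7 June 2025.
7 June 2025 falls on a Saturday. The rules make no weekend/holiday allowance, so it remains 7 June 2025.
The final due date is 7 June 2025.

7 June 2025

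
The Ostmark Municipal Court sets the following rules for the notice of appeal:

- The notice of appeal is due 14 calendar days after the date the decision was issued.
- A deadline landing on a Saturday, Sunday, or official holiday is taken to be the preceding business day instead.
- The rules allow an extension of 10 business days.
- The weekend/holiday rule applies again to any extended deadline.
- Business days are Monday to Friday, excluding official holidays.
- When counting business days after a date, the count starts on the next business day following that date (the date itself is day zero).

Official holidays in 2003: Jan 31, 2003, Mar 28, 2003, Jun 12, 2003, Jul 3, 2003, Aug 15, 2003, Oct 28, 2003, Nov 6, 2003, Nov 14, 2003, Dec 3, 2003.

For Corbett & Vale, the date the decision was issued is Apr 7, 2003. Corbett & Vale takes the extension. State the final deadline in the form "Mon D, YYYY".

May 5, 2003

Adding 14 calendar days to Apr 7, 2003 gives Apr 21, 2003.
Apr 21, 2003 (Monday) is already a business day.
The 10-business-day extension runs from Apr 21, 2003 to May 5, 2003.
May 5, 2003 is a Monday and not a listed holiday, so it stands.
Deadline: May 5, 2003.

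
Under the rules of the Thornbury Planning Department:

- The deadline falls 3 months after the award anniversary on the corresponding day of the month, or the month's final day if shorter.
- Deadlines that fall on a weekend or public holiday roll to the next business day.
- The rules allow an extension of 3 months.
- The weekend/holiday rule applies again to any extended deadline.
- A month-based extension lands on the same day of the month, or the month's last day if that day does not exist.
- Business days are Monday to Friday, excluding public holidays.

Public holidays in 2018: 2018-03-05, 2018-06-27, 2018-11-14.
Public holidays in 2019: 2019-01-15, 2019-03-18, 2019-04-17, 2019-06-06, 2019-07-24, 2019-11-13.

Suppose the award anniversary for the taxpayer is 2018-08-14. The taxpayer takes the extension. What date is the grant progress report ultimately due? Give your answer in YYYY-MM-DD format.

2019-02-15

3 months after 2018-08-14, on the same day of the month, is 2018-11-14.
Because 2018-11-14 is a listed holiday, the deadline becomes 2018-11-15 (Thursday).
Applying the 3 months extension: 3 months after 2018-11-15 is 2019-02-15.
2019-02-15 falls on a Friday, which is a business day, so no adjustment is needed.
The final due date is 2019-02-15.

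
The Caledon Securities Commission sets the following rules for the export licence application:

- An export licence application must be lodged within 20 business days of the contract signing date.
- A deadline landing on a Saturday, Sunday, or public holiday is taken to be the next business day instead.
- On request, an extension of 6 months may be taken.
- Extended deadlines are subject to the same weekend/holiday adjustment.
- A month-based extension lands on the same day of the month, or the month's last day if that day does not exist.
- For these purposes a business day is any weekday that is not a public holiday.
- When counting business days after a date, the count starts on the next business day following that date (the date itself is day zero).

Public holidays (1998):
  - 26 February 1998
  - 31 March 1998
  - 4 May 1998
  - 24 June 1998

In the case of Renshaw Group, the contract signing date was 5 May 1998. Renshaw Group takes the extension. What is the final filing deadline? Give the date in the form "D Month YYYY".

2 December 1998

Counting 20 business days after 5 May 1998 (skipping weekends and listed holidays) reaches 2 June 1998.
2 June 1998 (Tuesday) is already a business day.
Applying the 6 months extension: 6 months after 2 June 1998 is 2 December 1998.
2 December 1998 is a Wednesday and not a listed holiday, so it stands.
So the filing is due 2 December 1998.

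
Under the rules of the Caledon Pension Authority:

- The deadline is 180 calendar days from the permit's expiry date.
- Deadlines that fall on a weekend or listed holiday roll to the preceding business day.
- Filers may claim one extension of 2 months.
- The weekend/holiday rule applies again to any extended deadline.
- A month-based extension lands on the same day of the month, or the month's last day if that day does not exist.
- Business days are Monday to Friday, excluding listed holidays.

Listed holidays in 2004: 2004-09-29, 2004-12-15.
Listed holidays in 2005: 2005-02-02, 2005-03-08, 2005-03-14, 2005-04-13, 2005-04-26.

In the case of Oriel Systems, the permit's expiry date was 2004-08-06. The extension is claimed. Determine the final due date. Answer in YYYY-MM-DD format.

Trigger date 2004-08-06 + 180 calendar days = 2005-02-02.
Because 2005-02-02 is a listed holiday, the deadline becomes 2005-02-01 (Tuesday).
The 2 months extension carries 2005-02-01 to 2005-04-01.
2005-04-01 (Friday) is already a business day.
So the filing is due 2005-04-01.

2005-04-01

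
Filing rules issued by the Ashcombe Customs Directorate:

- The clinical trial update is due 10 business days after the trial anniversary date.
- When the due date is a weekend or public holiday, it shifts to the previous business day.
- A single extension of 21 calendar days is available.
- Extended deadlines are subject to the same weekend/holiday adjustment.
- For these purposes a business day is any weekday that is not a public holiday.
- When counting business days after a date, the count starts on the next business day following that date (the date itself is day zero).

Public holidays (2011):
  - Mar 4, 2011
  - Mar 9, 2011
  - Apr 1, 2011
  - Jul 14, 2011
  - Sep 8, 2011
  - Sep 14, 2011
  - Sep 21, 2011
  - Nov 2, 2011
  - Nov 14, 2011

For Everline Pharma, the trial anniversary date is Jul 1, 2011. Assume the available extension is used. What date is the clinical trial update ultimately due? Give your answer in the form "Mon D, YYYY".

Starting the day after Jul 1, 2011 and counting 10 business days lands on Jul 18, 2011.
Jul 18, 2011 falls on a Monday, which is a business day, so no adjustment is needed.
Applying the 21-calendar-day extension: Jul 18, 2011 + 21 days = Aug 8, 2011.
Since Aug 8, 2011 is a Monday and not a holiday, the date is unchanged.
So the filing is due Aug 8, 2011.

Aug 8, 2011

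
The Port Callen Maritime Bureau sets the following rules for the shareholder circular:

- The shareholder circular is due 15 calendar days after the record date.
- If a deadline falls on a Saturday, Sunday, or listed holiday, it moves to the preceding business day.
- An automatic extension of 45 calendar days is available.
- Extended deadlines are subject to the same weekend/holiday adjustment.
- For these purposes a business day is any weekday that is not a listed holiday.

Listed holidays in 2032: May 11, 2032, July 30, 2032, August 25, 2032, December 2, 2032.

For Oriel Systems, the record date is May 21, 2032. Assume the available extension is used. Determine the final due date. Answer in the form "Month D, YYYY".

July 19, 2032

From May 21, 2032, 15 calendar days later is June 5, 2032.
Because June 5, 2032 is a Saturday, the deadline becomes June 4, 2032 (Friday).
The 45-calendar-day extension moves the deadline from June 4, 2032 to July 19, 2032.
July 19, 2032 falls on a Monday, which is a business day, so no adjustment is needed.
Deadline: July 19, 2032.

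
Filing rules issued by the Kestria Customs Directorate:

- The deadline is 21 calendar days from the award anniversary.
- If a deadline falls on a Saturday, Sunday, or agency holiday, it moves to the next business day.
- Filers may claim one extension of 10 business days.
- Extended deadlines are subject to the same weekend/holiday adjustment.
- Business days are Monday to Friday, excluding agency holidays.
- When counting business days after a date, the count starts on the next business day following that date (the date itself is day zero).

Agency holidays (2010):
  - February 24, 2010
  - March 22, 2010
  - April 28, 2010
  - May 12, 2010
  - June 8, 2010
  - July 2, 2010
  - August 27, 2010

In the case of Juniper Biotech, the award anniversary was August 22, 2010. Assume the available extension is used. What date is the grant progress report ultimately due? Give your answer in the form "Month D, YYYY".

September 27, 2010

21 calendar days after August 22, 2010 is September 12, 2010.
September 12, 2010 is a Sunday, so it moves to the next business day, September 13, 2010 (Monday).
The 10-business-day extension runs from September 13, 2010 to September 27, 2010.
Since September 27, 2010 is a Monday and not a holiday, the date is unchanged.
Deadline: September 27, 2010.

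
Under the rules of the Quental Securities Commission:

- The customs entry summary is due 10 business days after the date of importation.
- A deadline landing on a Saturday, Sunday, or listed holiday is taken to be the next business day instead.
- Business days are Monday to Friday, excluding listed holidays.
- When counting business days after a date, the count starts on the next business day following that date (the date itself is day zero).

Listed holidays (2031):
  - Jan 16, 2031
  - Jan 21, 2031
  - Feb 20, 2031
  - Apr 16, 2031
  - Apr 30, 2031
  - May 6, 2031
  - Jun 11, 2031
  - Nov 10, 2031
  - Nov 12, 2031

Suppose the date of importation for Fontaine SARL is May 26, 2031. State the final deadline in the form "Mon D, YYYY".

Jun 9, 2031

Counting 10 business days after May 26, 2031 (skipping weekends and listed holidays) reaches Jun 9, 2031.
Jun 9, 2031 falls on a Monday, which is a business day, so no adjustment is needed.
So the filing is due Jun 9, 2031.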